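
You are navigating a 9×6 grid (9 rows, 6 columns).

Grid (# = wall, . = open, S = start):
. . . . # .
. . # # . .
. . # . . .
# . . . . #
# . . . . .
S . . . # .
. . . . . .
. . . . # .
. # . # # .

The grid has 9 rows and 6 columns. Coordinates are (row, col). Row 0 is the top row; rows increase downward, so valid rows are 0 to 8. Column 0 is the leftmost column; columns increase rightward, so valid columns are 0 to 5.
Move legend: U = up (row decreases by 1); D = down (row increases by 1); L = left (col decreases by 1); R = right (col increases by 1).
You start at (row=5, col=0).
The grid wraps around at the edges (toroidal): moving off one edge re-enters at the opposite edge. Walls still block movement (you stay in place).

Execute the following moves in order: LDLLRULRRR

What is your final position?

Start: (row=5, col=0)
  L (left): (row=5, col=0) -> (row=5, col=5)
  D (down): (row=5, col=5) -> (row=6, col=5)
  L (left): (row=6, col=5) -> (row=6, col=4)
  L (left): (row=6, col=4) -> (row=6, col=3)
  R (right): (row=6, col=3) -> (row=6, col=4)
  U (up): blocked, stay at (row=6, col=4)
  L (left): (row=6, col=4) -> (row=6, col=3)
  R (right): (row=6, col=3) -> (row=6, col=4)
  R (right): (row=6, col=4) -> (row=6, col=5)
  R (right): (row=6, col=5) -> (row=6, col=0)
Final: (row=6, col=0)

Answer: Final position: (row=6, col=0)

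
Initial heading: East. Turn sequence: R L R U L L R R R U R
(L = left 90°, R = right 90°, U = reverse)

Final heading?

Start: East
  R (right (90° clockwise)) -> South
  L (left (90° counter-clockwise)) -> East
  R (right (90° clockwise)) -> South
  U (U-turn (180°)) -> North
  L (left (90° counter-clockwise)) -> West
  L (left (90° counter-clockwise)) -> South
  R (right (90° clockwise)) -> West
  R (right (90° clockwise)) -> North
  R (right (90° clockwise)) -> East
  U (U-turn (180°)) -> West
  R (right (90° clockwise)) -> North
Final: North

Answer: Final heading: North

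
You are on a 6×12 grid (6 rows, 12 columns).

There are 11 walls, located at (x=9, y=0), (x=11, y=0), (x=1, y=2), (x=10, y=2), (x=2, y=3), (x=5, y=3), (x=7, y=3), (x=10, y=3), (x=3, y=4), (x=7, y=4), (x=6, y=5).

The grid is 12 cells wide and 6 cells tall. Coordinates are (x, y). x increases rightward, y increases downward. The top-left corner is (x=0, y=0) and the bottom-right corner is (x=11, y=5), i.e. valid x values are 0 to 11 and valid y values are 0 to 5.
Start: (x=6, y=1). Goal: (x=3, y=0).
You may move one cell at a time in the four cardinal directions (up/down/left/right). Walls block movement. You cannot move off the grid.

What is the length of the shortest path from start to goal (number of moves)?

BFS from (x=6, y=1) until reaching (x=3, y=0):
  Distance 0: (x=6, y=1)
  Distance 1: (x=6, y=0), (x=5, y=1), (x=7, y=1), (x=6, y=2)
  Distance 2: (x=5, y=0), (x=7, y=0), (x=4, y=1), (x=8, y=1), (x=5, y=2), (x=7, y=2), (x=6, y=3)
  Distance 3: (x=4, y=0), (x=8, y=0), (x=3, y=1), (x=9, y=1), (x=4, y=2), (x=8, y=2), (x=6, y=4)
  Distance 4: (x=3, y=0), (x=2, y=1), (x=10, y=1), (x=3, y=2), (x=9, y=2), (x=4, y=3), (x=8, y=3), (x=5, y=4)  <- goal reached here
One shortest path (4 moves): (x=6, y=1) -> (x=5, y=1) -> (x=4, y=1) -> (x=3, y=1) -> (x=3, y=0)

Answer: Shortest path length: 4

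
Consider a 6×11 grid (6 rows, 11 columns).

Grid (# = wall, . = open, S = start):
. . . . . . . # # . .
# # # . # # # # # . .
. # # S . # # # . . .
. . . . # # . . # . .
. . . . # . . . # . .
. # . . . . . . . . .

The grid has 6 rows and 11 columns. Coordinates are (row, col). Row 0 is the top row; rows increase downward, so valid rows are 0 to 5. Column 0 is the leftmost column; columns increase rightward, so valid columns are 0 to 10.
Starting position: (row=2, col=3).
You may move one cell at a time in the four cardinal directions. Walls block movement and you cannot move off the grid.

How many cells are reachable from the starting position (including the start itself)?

BFS flood-fill from (row=2, col=3):
  Distance 0: (row=2, col=3)
  Distance 1: (row=1, col=3), (row=2, col=4), (row=3, col=3)
  Distance 2: (row=0, col=3), (row=3, col=2), (row=4, col=3)
  Distance 3: (row=0, col=2), (row=0, col=4), (row=3, col=1), (row=4, col=2), (row=5, col=3)
  Distance 4: (row=0, col=1), (row=0, col=5), (row=3, col=0), (row=4, col=1), (row=5, col=2), (row=5, col=4)
  Distance 5: (row=0, col=0), (row=0, col=6), (row=2, col=0), (row=4, col=0), (row=5, col=5)
  Distance 6: (row=4, col=5), (row=5, col=0), (row=5, col=6)
  Distance 7: (row=4, col=6), (row=5, col=7)
  Distance 8: (row=3, col=6), (row=4, col=7), (row=5, col=8)
  Distance 9: (row=3, col=7), (row=5, col=9)
  Distance 10: (row=4, col=9), (row=5, col=10)
  Distance 11: (row=3, col=9), (row=4, col=10)
  Distance 12: (row=2, col=9), (row=3, col=10)
  Distance 13: (row=1, col=9), (row=2, col=8), (row=2, col=10)
  Distance 14: (row=0, col=9), (row=1, col=10)
  Distance 15: (row=0, col=10)
Total reachable: 45 (grid has 45 open cells total)

Answer: Reachable cells: 45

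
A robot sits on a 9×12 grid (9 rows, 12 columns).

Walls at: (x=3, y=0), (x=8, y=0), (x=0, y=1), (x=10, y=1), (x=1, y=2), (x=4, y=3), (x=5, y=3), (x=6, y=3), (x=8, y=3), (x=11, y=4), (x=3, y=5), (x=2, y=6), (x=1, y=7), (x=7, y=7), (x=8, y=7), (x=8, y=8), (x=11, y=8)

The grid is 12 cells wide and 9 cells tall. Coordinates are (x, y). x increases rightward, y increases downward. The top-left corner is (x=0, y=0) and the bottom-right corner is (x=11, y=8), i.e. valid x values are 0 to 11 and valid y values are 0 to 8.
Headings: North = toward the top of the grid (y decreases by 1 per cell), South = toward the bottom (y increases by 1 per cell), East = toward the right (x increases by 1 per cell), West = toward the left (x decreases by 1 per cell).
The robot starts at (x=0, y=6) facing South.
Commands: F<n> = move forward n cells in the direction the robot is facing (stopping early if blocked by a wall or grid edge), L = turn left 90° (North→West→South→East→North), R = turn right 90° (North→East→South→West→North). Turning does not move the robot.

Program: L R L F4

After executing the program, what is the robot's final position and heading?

Answer: Final position: (x=1, y=6), facing East

Derivation:
Start: (x=0, y=6), facing South
  L: turn left, now facing East
  R: turn right, now facing South
  L: turn left, now facing East
  F4: move forward 1/4 (blocked), now at (x=1, y=6)
Final: (x=1, y=6), facing East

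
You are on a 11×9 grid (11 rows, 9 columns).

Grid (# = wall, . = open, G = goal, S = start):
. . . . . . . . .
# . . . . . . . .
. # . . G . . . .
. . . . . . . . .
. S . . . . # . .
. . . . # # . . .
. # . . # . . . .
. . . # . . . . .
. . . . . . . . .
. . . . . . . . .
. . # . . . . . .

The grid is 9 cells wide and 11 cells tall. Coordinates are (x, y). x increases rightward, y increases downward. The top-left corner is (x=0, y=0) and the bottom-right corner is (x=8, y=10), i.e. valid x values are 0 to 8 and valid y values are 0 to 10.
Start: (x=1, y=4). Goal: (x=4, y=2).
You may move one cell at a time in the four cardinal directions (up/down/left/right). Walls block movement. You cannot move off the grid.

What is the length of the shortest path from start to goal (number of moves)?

Answer: Shortest path length: 5

Derivation:
BFS from (x=1, y=4) until reaching (x=4, y=2):
  Distance 0: (x=1, y=4)
  Distance 1: (x=1, y=3), (x=0, y=4), (x=2, y=4), (x=1, y=5)
  Distance 2: (x=0, y=3), (x=2, y=3), (x=3, y=4), (x=0, y=5), (x=2, y=5)
  Distance 3: (x=0, y=2), (x=2, y=2), (x=3, y=3), (x=4, y=4), (x=3, y=5), (x=0, y=6), (x=2, y=6)
  Distance 4: (x=2, y=1), (x=3, y=2), (x=4, y=3), (x=5, y=4), (x=3, y=6), (x=0, y=7), (x=2, y=7)
  Distance 5: (x=2, y=0), (x=1, y=1), (x=3, y=1), (x=4, y=2), (x=5, y=3), (x=1, y=7), (x=0, y=8), (x=2, y=8)  <- goal reached here
One shortest path (5 moves): (x=1, y=4) -> (x=2, y=4) -> (x=3, y=4) -> (x=4, y=4) -> (x=4, y=3) -> (x=4, y=2)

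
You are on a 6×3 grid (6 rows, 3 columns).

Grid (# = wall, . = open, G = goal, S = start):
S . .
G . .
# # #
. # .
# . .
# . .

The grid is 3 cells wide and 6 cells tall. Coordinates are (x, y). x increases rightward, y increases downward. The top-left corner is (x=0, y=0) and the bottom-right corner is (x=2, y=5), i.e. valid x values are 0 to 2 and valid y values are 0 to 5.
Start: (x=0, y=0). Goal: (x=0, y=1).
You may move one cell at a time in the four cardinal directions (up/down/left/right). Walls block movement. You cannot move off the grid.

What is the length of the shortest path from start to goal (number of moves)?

Answer: Shortest path length: 1

Derivation:
BFS from (x=0, y=0) until reaching (x=0, y=1):
  Distance 0: (x=0, y=0)
  Distance 1: (x=1, y=0), (x=0, y=1)  <- goal reached here
One shortest path (1 moves): (x=0, y=0) -> (x=0, y=1)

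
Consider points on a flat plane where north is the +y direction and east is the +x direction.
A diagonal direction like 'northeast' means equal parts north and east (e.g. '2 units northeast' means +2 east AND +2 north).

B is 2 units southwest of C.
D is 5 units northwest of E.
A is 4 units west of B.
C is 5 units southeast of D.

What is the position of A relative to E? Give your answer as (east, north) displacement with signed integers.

Answer: A is at (east=-6, north=-2) relative to E.

Derivation:
Place E at the origin (east=0, north=0).
  D is 5 units northwest of E: delta (east=-5, north=+5); D at (east=-5, north=5).
  C is 5 units southeast of D: delta (east=+5, north=-5); C at (east=0, north=0).
  B is 2 units southwest of C: delta (east=-2, north=-2); B at (east=-2, north=-2).
  A is 4 units west of B: delta (east=-4, north=+0); A at (east=-6, north=-2).
Therefore A relative to E: (east=-6, north=-2).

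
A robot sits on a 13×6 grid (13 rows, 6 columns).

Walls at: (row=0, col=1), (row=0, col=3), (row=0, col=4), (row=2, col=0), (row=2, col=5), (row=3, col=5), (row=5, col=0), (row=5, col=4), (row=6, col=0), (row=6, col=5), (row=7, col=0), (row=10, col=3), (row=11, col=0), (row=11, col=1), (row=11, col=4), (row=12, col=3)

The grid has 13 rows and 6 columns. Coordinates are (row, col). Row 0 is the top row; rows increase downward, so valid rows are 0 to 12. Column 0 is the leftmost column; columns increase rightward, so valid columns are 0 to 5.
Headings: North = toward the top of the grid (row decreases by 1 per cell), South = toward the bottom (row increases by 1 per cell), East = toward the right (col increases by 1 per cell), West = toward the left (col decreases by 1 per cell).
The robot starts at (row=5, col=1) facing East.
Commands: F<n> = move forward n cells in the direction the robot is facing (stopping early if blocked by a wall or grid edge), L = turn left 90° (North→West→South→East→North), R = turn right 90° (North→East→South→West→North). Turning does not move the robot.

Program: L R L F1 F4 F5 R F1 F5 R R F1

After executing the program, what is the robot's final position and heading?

Answer: Final position: (row=1, col=4), facing West

Derivation:
Start: (row=5, col=1), facing East
  L: turn left, now facing North
  R: turn right, now facing East
  L: turn left, now facing North
  F1: move forward 1, now at (row=4, col=1)
  F4: move forward 3/4 (blocked), now at (row=1, col=1)
  F5: move forward 0/5 (blocked), now at (row=1, col=1)
  R: turn right, now facing East
  F1: move forward 1, now at (row=1, col=2)
  F5: move forward 3/5 (blocked), now at (row=1, col=5)
  R: turn right, now facing South
  R: turn right, now facing West
  F1: move forward 1, now at (row=1, col=4)
Final: (row=1, col=4), facing West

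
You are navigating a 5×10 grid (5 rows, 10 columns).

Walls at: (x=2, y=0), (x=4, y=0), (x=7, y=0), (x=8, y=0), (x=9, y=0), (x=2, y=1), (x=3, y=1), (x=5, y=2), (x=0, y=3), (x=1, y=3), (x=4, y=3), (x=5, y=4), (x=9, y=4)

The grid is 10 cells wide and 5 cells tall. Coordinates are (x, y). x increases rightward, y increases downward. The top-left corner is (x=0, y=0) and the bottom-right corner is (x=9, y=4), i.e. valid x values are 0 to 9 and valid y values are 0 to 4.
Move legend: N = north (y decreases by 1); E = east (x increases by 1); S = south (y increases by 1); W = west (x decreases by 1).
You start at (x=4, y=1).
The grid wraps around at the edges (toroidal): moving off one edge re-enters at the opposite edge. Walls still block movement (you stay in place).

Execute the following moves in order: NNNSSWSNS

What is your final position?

Answer: Final position: (x=3, y=3)

Derivation:
Start: (x=4, y=1)
  [×3]N (north): blocked, stay at (x=4, y=1)
  S (south): (x=4, y=1) -> (x=4, y=2)
  S (south): blocked, stay at (x=4, y=2)
  W (west): (x=4, y=2) -> (x=3, y=2)
  S (south): (x=3, y=2) -> (x=3, y=3)
  N (north): (x=3, y=3) -> (x=3, y=2)
  S (south): (x=3, y=2) -> (x=3, y=3)
Final: (x=3, y=3)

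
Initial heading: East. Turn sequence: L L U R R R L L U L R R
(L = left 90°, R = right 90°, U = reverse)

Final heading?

Start: East
  L (left (90° counter-clockwise)) -> North
  L (left (90° counter-clockwise)) -> West
  U (U-turn (180°)) -> East
  R (right (90° clockwise)) -> South
  R (right (90° clockwise)) -> West
  R (right (90° clockwise)) -> North
  L (left (90° counter-clockwise)) -> West
  L (left (90° counter-clockwise)) -> South
  U (U-turn (180°)) -> North
  L (left (90° counter-clockwise)) -> West
  R (right (90° clockwise)) -> North
  R (right (90° clockwise)) -> East
Final: East

Answer: Final heading: East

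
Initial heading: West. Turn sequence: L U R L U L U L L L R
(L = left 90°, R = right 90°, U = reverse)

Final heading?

Answer: Final heading: East

Derivation:
Start: West
  L (left (90° counter-clockwise)) -> South
  U (U-turn (180°)) -> North
  R (right (90° clockwise)) -> East
  L (left (90° counter-clockwise)) -> North
  U (U-turn (180°)) -> South
  L (left (90° counter-clockwise)) -> East
  U (U-turn (180°)) -> West
  L (left (90° counter-clockwise)) -> South
  L (left (90° counter-clockwise)) -> East
  L (left (90° counter-clockwise)) -> North
  R (right (90° clockwise)) -> East
Final: East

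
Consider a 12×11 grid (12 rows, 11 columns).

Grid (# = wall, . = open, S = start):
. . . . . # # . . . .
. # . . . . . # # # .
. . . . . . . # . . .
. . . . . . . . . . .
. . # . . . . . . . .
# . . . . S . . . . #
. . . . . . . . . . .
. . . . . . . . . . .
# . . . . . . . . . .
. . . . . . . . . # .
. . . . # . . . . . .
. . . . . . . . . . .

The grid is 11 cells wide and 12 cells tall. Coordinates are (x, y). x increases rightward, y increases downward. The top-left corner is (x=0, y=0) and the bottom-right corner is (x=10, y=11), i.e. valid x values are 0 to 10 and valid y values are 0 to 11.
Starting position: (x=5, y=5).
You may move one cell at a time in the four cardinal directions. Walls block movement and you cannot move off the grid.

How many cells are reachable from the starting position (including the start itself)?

BFS flood-fill from (x=5, y=5):
  Distance 0: (x=5, y=5)
  Distance 1: (x=5, y=4), (x=4, y=5), (x=6, y=5), (x=5, y=6)
  Distance 2: (x=5, y=3), (x=4, y=4), (x=6, y=4), (x=3, y=5), (x=7, y=5), (x=4, y=6), (x=6, y=6), (x=5, y=7)
  Distance 3: (x=5, y=2), (x=4, y=3), (x=6, y=3), (x=3, y=4), (x=7, y=4), (x=2, y=5), (x=8, y=5), (x=3, y=6), (x=7, y=6), (x=4, y=7), (x=6, y=7), (x=5, y=8)
  Distance 4: (x=5, y=1), (x=4, y=2), (x=6, y=2), (x=3, y=3), (x=7, y=3), (x=8, y=4), (x=1, y=5), (x=9, y=5), (x=2, y=6), (x=8, y=6), (x=3, y=7), (x=7, y=7), (x=4, y=8), (x=6, y=8), (x=5, y=9)
  Distance 5: (x=4, y=1), (x=6, y=1), (x=3, y=2), (x=2, y=3), (x=8, y=3), (x=1, y=4), (x=9, y=4), (x=1, y=6), (x=9, y=6), (x=2, y=7), (x=8, y=7), (x=3, y=8), (x=7, y=8), (x=4, y=9), (x=6, y=9), (x=5, y=10)
  Distance 6: (x=4, y=0), (x=3, y=1), (x=2, y=2), (x=8, y=2), (x=1, y=3), (x=9, y=3), (x=0, y=4), (x=10, y=4), (x=0, y=6), (x=10, y=6), (x=1, y=7), (x=9, y=7), (x=2, y=8), (x=8, y=8), (x=3, y=9), (x=7, y=9), (x=6, y=10), (x=5, y=11)
  Distance 7: (x=3, y=0), (x=2, y=1), (x=1, y=2), (x=9, y=2), (x=0, y=3), (x=10, y=3), (x=0, y=7), (x=10, y=7), (x=1, y=8), (x=9, y=8), (x=2, y=9), (x=8, y=9), (x=3, y=10), (x=7, y=10), (x=4, y=11), (x=6, y=11)
  Distance 8: (x=2, y=0), (x=0, y=2), (x=10, y=2), (x=10, y=8), (x=1, y=9), (x=2, y=10), (x=8, y=10), (x=3, y=11), (x=7, y=11)
  Distance 9: (x=1, y=0), (x=0, y=1), (x=10, y=1), (x=0, y=9), (x=10, y=9), (x=1, y=10), (x=9, y=10), (x=2, y=11), (x=8, y=11)
  Distance 10: (x=0, y=0), (x=10, y=0), (x=0, y=10), (x=10, y=10), (x=1, y=11), (x=9, y=11)
  Distance 11: (x=9, y=0), (x=0, y=11), (x=10, y=11)
  Distance 12: (x=8, y=0)
  Distance 13: (x=7, y=0)
Total reachable: 119 (grid has 119 open cells total)

Answer: Reachable cells: 119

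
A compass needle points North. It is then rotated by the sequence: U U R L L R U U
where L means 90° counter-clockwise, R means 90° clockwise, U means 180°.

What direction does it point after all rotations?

Start: North
  U (U-turn (180°)) -> South
  U (U-turn (180°)) -> North
  R (right (90° clockwise)) -> East
  L (left (90° counter-clockwise)) -> North
  L (left (90° counter-clockwise)) -> West
  R (right (90° clockwise)) -> North
  U (U-turn (180°)) -> South
  U (U-turn (180°)) -> North
Final: North

Answer: Final heading: North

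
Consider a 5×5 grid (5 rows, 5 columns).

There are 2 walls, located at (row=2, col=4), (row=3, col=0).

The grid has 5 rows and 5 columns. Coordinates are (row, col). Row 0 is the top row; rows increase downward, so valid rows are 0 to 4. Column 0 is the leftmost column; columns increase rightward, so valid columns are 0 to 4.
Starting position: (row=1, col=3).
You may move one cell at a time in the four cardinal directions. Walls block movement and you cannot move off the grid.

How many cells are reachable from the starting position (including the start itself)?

Answer: Reachable cells: 23

Derivation:
BFS flood-fill from (row=1, col=3):
  Distance 0: (row=1, col=3)
  Distance 1: (row=0, col=3), (row=1, col=2), (row=1, col=4), (row=2, col=3)
  Distance 2: (row=0, col=2), (row=0, col=4), (row=1, col=1), (row=2, col=2), (row=3, col=3)
  Distance 3: (row=0, col=1), (row=1, col=0), (row=2, col=1), (row=3, col=2), (row=3, col=4), (row=4, col=3)
  Distance 4: (row=0, col=0), (row=2, col=0), (row=3, col=1), (row=4, col=2), (row=4, col=4)
  Distance 5: (row=4, col=1)
  Distance 6: (row=4, col=0)
Total reachable: 23 (grid has 23 open cells total)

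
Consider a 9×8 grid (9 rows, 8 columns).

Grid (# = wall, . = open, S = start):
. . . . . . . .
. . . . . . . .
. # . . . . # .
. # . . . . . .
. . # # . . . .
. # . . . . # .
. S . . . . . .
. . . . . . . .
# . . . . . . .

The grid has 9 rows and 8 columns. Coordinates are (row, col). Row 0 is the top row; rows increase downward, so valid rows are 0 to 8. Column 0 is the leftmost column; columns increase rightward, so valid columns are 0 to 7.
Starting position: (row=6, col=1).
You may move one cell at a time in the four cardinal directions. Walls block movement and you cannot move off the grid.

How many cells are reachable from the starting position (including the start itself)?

BFS flood-fill from (row=6, col=1):
  Distance 0: (row=6, col=1)
  Distance 1: (row=6, col=0), (row=6, col=2), (row=7, col=1)
  Distance 2: (row=5, col=0), (row=5, col=2), (row=6, col=3), (row=7, col=0), (row=7, col=2), (row=8, col=1)
  Distance 3: (row=4, col=0), (row=5, col=3), (row=6, col=4), (row=7, col=3), (row=8, col=2)
  Distance 4: (row=3, col=0), (row=4, col=1), (row=5, col=4), (row=6, col=5), (row=7, col=4), (row=8, col=3)
  Distance 5: (row=2, col=0), (row=4, col=4), (row=5, col=5), (row=6, col=6), (row=7, col=5), (row=8, col=4)
  Distance 6: (row=1, col=0), (row=3, col=4), (row=4, col=5), (row=6, col=7), (row=7, col=6), (row=8, col=5)
  Distance 7: (row=0, col=0), (row=1, col=1), (row=2, col=4), (row=3, col=3), (row=3, col=5), (row=4, col=6), (row=5, col=7), (row=7, col=7), (row=8, col=6)
  Distance 8: (row=0, col=1), (row=1, col=2), (row=1, col=4), (row=2, col=3), (row=2, col=5), (row=3, col=2), (row=3, col=6), (row=4, col=7), (row=8, col=7)
  Distance 9: (row=0, col=2), (row=0, col=4), (row=1, col=3), (row=1, col=5), (row=2, col=2), (row=3, col=7)
  Distance 10: (row=0, col=3), (row=0, col=5), (row=1, col=6), (row=2, col=7)
  Distance 11: (row=0, col=6), (row=1, col=7)
  Distance 12: (row=0, col=7)
Total reachable: 64 (grid has 64 open cells total)

Answer: Reachable cells: 64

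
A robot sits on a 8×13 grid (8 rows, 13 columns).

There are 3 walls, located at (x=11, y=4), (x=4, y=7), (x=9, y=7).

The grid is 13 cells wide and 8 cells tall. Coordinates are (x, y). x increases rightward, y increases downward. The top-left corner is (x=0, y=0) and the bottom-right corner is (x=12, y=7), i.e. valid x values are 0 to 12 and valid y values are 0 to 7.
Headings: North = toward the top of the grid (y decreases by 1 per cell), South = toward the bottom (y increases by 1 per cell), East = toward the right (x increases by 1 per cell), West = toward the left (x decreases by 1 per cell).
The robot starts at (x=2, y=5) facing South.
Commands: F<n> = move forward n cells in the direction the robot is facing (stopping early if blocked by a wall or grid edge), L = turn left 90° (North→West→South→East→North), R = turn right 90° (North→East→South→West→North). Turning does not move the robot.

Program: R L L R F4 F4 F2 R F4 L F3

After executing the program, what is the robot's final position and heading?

Start: (x=2, y=5), facing South
  R: turn right, now facing West
  L: turn left, now facing South
  L: turn left, now facing East
  R: turn right, now facing South
  F4: move forward 2/4 (blocked), now at (x=2, y=7)
  F4: move forward 0/4 (blocked), now at (x=2, y=7)
  F2: move forward 0/2 (blocked), now at (x=2, y=7)
  R: turn right, now facing West
  F4: move forward 2/4 (blocked), now at (x=0, y=7)
  L: turn left, now facing South
  F3: move forward 0/3 (blocked), now at (x=0, y=7)
Final: (x=0, y=7), facing South

Answer: Final position: (x=0, y=7), facing South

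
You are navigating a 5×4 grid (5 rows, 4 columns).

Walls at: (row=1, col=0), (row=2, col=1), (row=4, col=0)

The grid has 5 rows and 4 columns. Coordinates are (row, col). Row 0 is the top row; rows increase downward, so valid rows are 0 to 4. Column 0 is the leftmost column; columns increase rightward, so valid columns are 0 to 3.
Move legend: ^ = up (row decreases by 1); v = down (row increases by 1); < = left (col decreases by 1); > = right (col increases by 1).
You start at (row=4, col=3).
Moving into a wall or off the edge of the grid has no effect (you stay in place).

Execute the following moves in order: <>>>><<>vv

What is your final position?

Answer: Final position: (row=4, col=2)

Derivation:
Start: (row=4, col=3)
  < (left): (row=4, col=3) -> (row=4, col=2)
  > (right): (row=4, col=2) -> (row=4, col=3)
  [×3]> (right): blocked, stay at (row=4, col=3)
  < (left): (row=4, col=3) -> (row=4, col=2)
  < (left): (row=4, col=2) -> (row=4, col=1)
  > (right): (row=4, col=1) -> (row=4, col=2)
  v (down): blocked, stay at (row=4, col=2)
  v (down): blocked, stay at (row=4, col=2)
Final: (row=4, col=2)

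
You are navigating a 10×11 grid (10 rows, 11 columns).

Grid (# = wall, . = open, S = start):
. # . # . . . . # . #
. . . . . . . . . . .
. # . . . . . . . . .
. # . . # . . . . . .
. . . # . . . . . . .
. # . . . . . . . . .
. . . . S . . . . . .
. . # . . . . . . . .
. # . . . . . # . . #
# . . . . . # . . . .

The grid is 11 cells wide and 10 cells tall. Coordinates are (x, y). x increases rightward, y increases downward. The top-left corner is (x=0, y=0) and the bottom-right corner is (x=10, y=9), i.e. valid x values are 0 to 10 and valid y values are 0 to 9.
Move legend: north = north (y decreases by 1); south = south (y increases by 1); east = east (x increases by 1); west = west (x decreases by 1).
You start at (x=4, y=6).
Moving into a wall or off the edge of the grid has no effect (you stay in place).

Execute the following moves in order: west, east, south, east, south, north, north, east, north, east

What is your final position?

Start: (x=4, y=6)
  west (west): (x=4, y=6) -> (x=3, y=6)
  east (east): (x=3, y=6) -> (x=4, y=6)
  south (south): (x=4, y=6) -> (x=4, y=7)
  east (east): (x=4, y=7) -> (x=5, y=7)
  south (south): (x=5, y=7) -> (x=5, y=8)
  north (north): (x=5, y=8) -> (x=5, y=7)
  north (north): (x=5, y=7) -> (x=5, y=6)
  east (east): (x=5, y=6) -> (x=6, y=6)
  north (north): (x=6, y=6) -> (x=6, y=5)
  east (east): (x=6, y=5) -> (x=7, y=5)
Final: (x=7, y=5)

Answer: Final position: (x=7, y=5)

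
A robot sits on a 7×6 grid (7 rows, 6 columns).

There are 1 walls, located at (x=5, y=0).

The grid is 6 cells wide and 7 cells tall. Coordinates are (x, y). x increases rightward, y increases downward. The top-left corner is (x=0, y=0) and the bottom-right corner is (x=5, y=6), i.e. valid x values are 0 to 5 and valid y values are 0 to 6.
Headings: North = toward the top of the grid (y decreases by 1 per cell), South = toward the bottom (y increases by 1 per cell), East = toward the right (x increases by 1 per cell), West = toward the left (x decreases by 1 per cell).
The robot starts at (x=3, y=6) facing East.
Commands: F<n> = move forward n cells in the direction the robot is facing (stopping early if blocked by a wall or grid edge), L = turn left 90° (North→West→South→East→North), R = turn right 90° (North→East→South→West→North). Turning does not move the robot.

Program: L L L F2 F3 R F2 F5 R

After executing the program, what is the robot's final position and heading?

Start: (x=3, y=6), facing East
  L: turn left, now facing North
  L: turn left, now facing West
  L: turn left, now facing South
  F2: move forward 0/2 (blocked), now at (x=3, y=6)
  F3: move forward 0/3 (blocked), now at (x=3, y=6)
  R: turn right, now facing West
  F2: move forward 2, now at (x=1, y=6)
  F5: move forward 1/5 (blocked), now at (x=0, y=6)
  R: turn right, now facing North
Final: (x=0, y=6), facing North

Answer: Final position: (x=0, y=6), facing North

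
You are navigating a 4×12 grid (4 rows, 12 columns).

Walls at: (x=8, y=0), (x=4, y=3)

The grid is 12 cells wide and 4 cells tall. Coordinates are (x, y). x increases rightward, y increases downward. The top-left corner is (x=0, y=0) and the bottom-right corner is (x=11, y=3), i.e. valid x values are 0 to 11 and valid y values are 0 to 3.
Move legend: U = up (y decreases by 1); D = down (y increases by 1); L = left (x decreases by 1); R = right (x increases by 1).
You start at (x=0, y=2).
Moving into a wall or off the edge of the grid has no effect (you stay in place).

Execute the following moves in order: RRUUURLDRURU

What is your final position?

Start: (x=0, y=2)
  R (right): (x=0, y=2) -> (x=1, y=2)
  R (right): (x=1, y=2) -> (x=2, y=2)
  U (up): (x=2, y=2) -> (x=2, y=1)
  U (up): (x=2, y=1) -> (x=2, y=0)
  U (up): blocked, stay at (x=2, y=0)
  R (right): (x=2, y=0) -> (x=3, y=0)
  L (left): (x=3, y=0) -> (x=2, y=0)
  D (down): (x=2, y=0) -> (x=2, y=1)
  R (right): (x=2, y=1) -> (x=3, y=1)
  U (up): (x=3, y=1) -> (x=3, y=0)
  R (right): (x=3, y=0) -> (x=4, y=0)
  U (up): blocked, stay at (x=4, y=0)
Final: (x=4, y=0)

Answer: Final position: (x=4, y=0)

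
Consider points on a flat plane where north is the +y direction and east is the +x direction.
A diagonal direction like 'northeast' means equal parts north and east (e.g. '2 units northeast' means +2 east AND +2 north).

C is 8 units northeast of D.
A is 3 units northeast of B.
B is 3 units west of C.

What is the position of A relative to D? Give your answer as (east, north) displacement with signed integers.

Place D at the origin (east=0, north=0).
  C is 8 units northeast of D: delta (east=+8, north=+8); C at (east=8, north=8).
  B is 3 units west of C: delta (east=-3, north=+0); B at (east=5, north=8).
  A is 3 units northeast of B: delta (east=+3, north=+3); A at (east=8, north=11).
Therefore A relative to D: (east=8, north=11).

Answer: A is at (east=8, north=11) relative to D.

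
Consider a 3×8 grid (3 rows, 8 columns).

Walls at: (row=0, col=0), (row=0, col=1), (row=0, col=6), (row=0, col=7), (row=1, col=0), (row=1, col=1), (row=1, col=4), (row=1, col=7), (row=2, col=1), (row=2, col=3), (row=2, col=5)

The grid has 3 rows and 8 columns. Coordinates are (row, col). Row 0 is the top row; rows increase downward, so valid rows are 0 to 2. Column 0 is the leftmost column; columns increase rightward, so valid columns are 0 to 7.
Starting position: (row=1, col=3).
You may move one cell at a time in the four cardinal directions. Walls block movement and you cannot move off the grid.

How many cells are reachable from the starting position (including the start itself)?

BFS flood-fill from (row=1, col=3):
  Distance 0: (row=1, col=3)
  Distance 1: (row=0, col=3), (row=1, col=2)
  Distance 2: (row=0, col=2), (row=0, col=4), (row=2, col=2)
  Distance 3: (row=0, col=5)
  Distance 4: (row=1, col=5)
  Distance 5: (row=1, col=6)
  Distance 6: (row=2, col=6)
  Distance 7: (row=2, col=7)
Total reachable: 11 (grid has 13 open cells total)

Answer: Reachable cells: 11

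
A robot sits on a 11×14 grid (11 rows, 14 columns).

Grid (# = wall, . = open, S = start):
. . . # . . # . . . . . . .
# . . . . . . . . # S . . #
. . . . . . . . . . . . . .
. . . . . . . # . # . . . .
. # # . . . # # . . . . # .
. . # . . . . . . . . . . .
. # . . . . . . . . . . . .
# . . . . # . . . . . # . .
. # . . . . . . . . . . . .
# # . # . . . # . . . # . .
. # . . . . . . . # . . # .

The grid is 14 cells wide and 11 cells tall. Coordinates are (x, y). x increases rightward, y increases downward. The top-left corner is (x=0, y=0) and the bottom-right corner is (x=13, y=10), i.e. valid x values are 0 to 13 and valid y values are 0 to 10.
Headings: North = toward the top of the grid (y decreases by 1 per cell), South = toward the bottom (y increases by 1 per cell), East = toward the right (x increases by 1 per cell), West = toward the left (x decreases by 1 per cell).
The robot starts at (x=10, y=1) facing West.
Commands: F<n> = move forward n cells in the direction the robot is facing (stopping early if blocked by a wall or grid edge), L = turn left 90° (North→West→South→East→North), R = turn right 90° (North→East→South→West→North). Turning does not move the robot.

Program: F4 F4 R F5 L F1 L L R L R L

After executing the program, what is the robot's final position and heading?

Answer: Final position: (x=9, y=0), facing East

Derivation:
Start: (x=10, y=1), facing West
  F4: move forward 0/4 (blocked), now at (x=10, y=1)
  F4: move forward 0/4 (blocked), now at (x=10, y=1)
  R: turn right, now facing North
  F5: move forward 1/5 (blocked), now at (x=10, y=0)
  L: turn left, now facing West
  F1: move forward 1, now at (x=9, y=0)
  L: turn left, now facing South
  L: turn left, now facing East
  R: turn right, now facing South
  L: turn left, now facing East
  R: turn right, now facing South
  L: turn left, now facing East
Final: (x=9, y=0), facing East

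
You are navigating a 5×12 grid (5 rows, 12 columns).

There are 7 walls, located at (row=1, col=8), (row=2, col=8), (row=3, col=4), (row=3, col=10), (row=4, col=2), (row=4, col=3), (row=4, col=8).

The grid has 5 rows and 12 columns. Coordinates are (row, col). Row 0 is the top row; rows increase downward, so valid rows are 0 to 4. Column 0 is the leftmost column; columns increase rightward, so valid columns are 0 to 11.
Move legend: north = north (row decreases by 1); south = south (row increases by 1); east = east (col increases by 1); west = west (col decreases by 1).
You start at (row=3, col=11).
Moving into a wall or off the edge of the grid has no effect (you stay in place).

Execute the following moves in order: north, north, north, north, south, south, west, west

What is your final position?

Start: (row=3, col=11)
  north (north): (row=3, col=11) -> (row=2, col=11)
  north (north): (row=2, col=11) -> (row=1, col=11)
  north (north): (row=1, col=11) -> (row=0, col=11)
  north (north): blocked, stay at (row=0, col=11)
  south (south): (row=0, col=11) -> (row=1, col=11)
  south (south): (row=1, col=11) -> (row=2, col=11)
  west (west): (row=2, col=11) -> (row=2, col=10)
  west (west): (row=2, col=10) -> (row=2, col=9)
Final: (row=2, col=9)

Answer: Final position: (row=2, col=9)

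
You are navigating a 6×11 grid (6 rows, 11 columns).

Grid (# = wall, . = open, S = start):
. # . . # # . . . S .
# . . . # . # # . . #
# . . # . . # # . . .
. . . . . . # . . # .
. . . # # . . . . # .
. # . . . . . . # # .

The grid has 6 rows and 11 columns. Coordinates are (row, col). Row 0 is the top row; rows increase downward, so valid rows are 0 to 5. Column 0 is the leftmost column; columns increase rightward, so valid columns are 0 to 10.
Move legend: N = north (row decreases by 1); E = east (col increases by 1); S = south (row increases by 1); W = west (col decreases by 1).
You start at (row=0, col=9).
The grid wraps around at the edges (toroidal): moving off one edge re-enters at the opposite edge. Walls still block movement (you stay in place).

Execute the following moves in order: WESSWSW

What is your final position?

Start: (row=0, col=9)
  W (west): (row=0, col=9) -> (row=0, col=8)
  E (east): (row=0, col=8) -> (row=0, col=9)
  S (south): (row=0, col=9) -> (row=1, col=9)
  S (south): (row=1, col=9) -> (row=2, col=9)
  W (west): (row=2, col=9) -> (row=2, col=8)
  S (south): (row=2, col=8) -> (row=3, col=8)
  W (west): (row=3, col=8) -> (row=3, col=7)
Final: (row=3, col=7)

Answer: Final position: (row=3, col=7)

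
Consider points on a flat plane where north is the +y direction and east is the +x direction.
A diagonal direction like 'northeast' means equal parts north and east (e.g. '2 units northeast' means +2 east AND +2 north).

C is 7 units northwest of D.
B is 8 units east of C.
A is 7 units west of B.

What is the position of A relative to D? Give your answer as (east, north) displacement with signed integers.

Answer: A is at (east=-6, north=7) relative to D.

Derivation:
Place D at the origin (east=0, north=0).
  C is 7 units northwest of D: delta (east=-7, north=+7); C at (east=-7, north=7).
  B is 8 units east of C: delta (east=+8, north=+0); B at (east=1, north=7).
  A is 7 units west of B: delta (east=-7, north=+0); A at (east=-6, north=7).
Therefore A relative to D: (east=-6, north=7).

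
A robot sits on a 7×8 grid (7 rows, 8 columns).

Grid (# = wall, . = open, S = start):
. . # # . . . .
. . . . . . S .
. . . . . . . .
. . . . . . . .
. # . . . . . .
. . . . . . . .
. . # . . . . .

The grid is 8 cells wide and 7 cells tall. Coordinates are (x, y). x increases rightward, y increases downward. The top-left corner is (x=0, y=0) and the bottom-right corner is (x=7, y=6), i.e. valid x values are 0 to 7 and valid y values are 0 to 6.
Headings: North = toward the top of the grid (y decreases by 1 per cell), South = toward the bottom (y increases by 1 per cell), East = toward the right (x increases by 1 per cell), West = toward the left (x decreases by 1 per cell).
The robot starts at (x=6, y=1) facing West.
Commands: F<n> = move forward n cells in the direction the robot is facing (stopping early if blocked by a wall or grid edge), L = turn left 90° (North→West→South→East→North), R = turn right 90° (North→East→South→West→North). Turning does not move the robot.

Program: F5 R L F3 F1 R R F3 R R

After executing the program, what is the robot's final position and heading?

Answer: Final position: (x=3, y=1), facing West

Derivation:
Start: (x=6, y=1), facing West
  F5: move forward 5, now at (x=1, y=1)
  R: turn right, now facing North
  L: turn left, now facing West
  F3: move forward 1/3 (blocked), now at (x=0, y=1)
  F1: move forward 0/1 (blocked), now at (x=0, y=1)
  R: turn right, now facing North
  R: turn right, now facing East
  F3: move forward 3, now at (x=3, y=1)
  R: turn right, now facing South
  R: turn right, now facing West
Final: (x=3, y=1), facing West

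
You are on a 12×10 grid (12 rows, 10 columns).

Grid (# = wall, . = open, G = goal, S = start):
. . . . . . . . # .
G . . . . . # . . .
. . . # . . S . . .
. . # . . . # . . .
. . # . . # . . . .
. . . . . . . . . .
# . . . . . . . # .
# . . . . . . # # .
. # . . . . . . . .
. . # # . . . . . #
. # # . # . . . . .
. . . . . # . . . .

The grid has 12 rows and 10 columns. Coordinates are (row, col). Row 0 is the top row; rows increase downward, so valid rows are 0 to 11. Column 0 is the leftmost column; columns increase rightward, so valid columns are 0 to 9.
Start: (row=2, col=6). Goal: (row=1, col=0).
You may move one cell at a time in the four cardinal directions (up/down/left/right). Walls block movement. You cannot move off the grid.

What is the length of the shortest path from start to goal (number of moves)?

Answer: Shortest path length: 7

Derivation:
BFS from (row=2, col=6) until reaching (row=1, col=0):
  Distance 0: (row=2, col=6)
  Distance 1: (row=2, col=5), (row=2, col=7)
  Distance 2: (row=1, col=5), (row=1, col=7), (row=2, col=4), (row=2, col=8), (row=3, col=5), (row=3, col=7)
  Distance 3: (row=0, col=5), (row=0, col=7), (row=1, col=4), (row=1, col=8), (row=2, col=9), (row=3, col=4), (row=3, col=8), (row=4, col=7)
  Distance 4: (row=0, col=4), (row=0, col=6), (row=1, col=3), (row=1, col=9), (row=3, col=3), (row=3, col=9), (row=4, col=4), (row=4, col=6), (row=4, col=8), (row=5, col=7)
  Distance 5: (row=0, col=3), (row=0, col=9), (row=1, col=2), (row=4, col=3), (row=4, col=9), (row=5, col=4), (row=5, col=6), (row=5, col=8), (row=6, col=7)
  Distance 6: (row=0, col=2), (row=1, col=1), (row=2, col=2), (row=5, col=3), (row=5, col=5), (row=5, col=9), (row=6, col=4), (row=6, col=6)
  Distance 7: (row=0, col=1), (row=1, col=0), (row=2, col=1), (row=5, col=2), (row=6, col=3), (row=6, col=5), (row=6, col=9), (row=7, col=4), (row=7, col=6)  <- goal reached here
One shortest path (7 moves): (row=2, col=6) -> (row=2, col=5) -> (row=2, col=4) -> (row=1, col=4) -> (row=1, col=3) -> (row=1, col=2) -> (row=1, col=1) -> (row=1, col=0)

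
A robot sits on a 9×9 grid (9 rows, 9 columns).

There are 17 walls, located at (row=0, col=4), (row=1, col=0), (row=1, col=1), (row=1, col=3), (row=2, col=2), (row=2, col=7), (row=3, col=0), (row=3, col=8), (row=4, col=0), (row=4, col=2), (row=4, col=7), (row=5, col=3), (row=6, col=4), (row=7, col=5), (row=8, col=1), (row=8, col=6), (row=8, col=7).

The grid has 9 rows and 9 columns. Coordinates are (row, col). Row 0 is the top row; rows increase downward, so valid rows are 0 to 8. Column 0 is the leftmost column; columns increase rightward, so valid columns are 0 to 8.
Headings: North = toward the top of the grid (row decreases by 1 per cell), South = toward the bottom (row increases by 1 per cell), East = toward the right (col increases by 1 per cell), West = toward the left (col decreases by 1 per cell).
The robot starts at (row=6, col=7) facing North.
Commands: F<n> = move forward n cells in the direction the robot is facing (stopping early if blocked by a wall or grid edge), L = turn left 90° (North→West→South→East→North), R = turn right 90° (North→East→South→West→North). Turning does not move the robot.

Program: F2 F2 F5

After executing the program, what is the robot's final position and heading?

Start: (row=6, col=7), facing North
  F2: move forward 1/2 (blocked), now at (row=5, col=7)
  F2: move forward 0/2 (blocked), now at (row=5, col=7)
  F5: move forward 0/5 (blocked), now at (row=5, col=7)
Final: (row=5, col=7), facing North

Answer: Final position: (row=5, col=7), facing North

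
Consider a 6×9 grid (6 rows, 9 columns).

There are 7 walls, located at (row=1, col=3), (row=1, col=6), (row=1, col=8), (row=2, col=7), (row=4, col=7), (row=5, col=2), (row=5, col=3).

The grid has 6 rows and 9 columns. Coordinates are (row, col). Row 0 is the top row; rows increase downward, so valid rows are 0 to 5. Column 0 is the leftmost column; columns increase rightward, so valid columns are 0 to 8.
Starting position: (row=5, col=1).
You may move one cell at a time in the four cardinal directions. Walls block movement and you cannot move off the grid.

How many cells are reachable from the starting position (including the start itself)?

Answer: Reachable cells: 47

Derivation:
BFS flood-fill from (row=5, col=1):
  Distance 0: (row=5, col=1)
  Distance 1: (row=4, col=1), (row=5, col=0)
  Distance 2: (row=3, col=1), (row=4, col=0), (row=4, col=2)
  Distance 3: (row=2, col=1), (row=3, col=0), (row=3, col=2), (row=4, col=3)
  Distance 4: (row=1, col=1), (row=2, col=0), (row=2, col=2), (row=3, col=3), (row=4, col=4)
  Distance 5: (row=0, col=1), (row=1, col=0), (row=1, col=2), (row=2, col=3), (row=3, col=4), (row=4, col=5), (row=5, col=4)
  Distance 6: (row=0, col=0), (row=0, col=2), (row=2, col=4), (row=3, col=5), (row=4, col=6), (row=5, col=5)
  Distance 7: (row=0, col=3), (row=1, col=4), (row=2, col=5), (row=3, col=6), (row=5, col=6)
  Distance 8: (row=0, col=4), (row=1, col=5), (row=2, col=6), (row=3, col=7), (row=5, col=7)
  Distance 9: (row=0, col=5), (row=3, col=8), (row=5, col=8)
  Distance 10: (row=0, col=6), (row=2, col=8), (row=4, col=8)
  Distance 11: (row=0, col=7)
  Distance 12: (row=0, col=8), (row=1, col=7)
Total reachable: 47 (grid has 47 open cells total)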